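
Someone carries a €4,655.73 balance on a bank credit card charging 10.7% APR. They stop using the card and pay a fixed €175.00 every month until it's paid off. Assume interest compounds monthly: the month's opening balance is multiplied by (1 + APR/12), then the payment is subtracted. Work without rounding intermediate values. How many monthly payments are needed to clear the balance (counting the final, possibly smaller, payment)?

Monthly rate r = 10.7%/12 = 0.891667% = 0.00891667.
Recurrence: B ← B·(1+r) − €175.00.
Month 1: interest €41.51; balance after payment €4,522.24.
Month 2: interest €40.32; balance after payment €4,387.57.
Closed form: n = −ln(1 − rB₀/P)/ln(1+r) = −ln(0.76278)/ln(1.00892) ≈ 30.504, so the balance reaches zero during payment 31.

31 payments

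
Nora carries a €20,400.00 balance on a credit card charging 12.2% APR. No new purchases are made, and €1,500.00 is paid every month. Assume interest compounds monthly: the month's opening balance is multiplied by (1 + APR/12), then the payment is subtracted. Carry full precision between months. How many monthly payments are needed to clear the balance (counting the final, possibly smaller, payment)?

Monthly rate r = 12.2%/12 = 1.01667% = 0.0101667.
Recurrence: B ← B·(1+r) − €1,500.00.
Month 1: interest €207.40; balance after payment €19,107.40.
Month 2: interest €194.26; balance after payment €17,801.66.
Closed form: n = −ln(1 − rB₀/P)/ln(1+r) = −ln(0.86173)/ln(1.01017) ≈ 14.711, so the balance reaches zero during payment 15.

15 months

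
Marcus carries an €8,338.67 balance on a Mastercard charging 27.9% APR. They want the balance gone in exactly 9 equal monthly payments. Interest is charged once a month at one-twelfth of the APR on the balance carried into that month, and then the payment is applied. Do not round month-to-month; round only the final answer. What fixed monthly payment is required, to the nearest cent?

Monthly rate r = 27.9%/12 = 2.325% = 0.02325.
Level-payment amortization: P = B₀·r / (1 − (1+r)^(−n)) = 8338.67·0.02325 / (1 − 1.02325^(−9)).
Denominator 1 − (1+r)^(−9) = 0.186862069.
P = 193.874 / 0.186862069 ≈ 1037.53.

€1,037.53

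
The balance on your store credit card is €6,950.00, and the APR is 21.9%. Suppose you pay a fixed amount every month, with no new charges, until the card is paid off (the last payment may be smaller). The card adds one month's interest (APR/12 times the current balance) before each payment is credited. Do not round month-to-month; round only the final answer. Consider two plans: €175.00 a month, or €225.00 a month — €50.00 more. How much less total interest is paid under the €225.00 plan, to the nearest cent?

Monthly rate r = 21.9%/12 = 1.825% = 0.01825.
At €175.00/mo: n = ⌈−ln(1 − rB₀/P)/ln(1+r)⌉ = 72 payments (last €59.74); total interest = total paid − €6,950.00 = €5,534.74.
At €225.00/mo: 46 payments (last €194.69); total interest €3,369.69.
Interest saved = €5,534.74 − €3,369.69 = €2,165.05.

€2,165.05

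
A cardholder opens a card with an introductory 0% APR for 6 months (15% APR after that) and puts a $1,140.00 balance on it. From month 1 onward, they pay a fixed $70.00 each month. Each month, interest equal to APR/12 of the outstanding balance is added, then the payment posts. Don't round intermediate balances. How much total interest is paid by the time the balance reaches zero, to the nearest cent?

$55.52

Promo months 1–6 at r₀ = 0%/12 = 0; months 7+ at r₁ = 15%/12 = 0.0125.
After month 6 (no interest yet): B = $1,140.00 − 6·$70.00 = $720.00.
Then at r₁ with $70.00/mo: n₂ = −ln(1 − r₁·B/P)/ln(1+r₁) ≈ 11.08 → 12 more payments.
Total paid = 17·$70.00 + $5.52 = $1,195.52; interest = $1,195.52 − $1,140.00 = $55.52.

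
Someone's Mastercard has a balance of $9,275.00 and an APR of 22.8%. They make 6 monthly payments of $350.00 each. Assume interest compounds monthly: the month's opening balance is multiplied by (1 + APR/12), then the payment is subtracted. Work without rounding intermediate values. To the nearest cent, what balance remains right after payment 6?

$8,181.55

Monthly rate r = 22.8%/12 = 1.9% = 0.019.
Each month: B ← B·(1+r) − $350.00.
Month 1: interest $176.22; balance after payment $9,101.23.
Month 2: interest $172.92; balance after payment $8,924.15.
Month 3: interest $169.56; balance after payment $8,743.71.
Month 4: interest $166.13; balance after payment $8,559.84.
Month 5: interest $162.64; balance after payment $8,372.47.
Month 6: interest $159.08; balance after payment $8,181.55.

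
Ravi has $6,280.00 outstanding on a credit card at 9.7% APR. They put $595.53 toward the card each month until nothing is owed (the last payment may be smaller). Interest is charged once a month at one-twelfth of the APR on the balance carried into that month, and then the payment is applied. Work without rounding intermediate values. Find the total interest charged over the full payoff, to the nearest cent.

$310.55

Monthly rate r = 9.7%/12 = 0.808333% = 0.00808333.
Payoff takes n = ⌈−ln(1 − rB₀/P)/ln(1+r)⌉ = ⌈11.066⌉ = 12 payments; the last is $39.72.
Total paid = 11·$595.53 + $39.72 = $6,590.55.
Total interest = total paid − principal = $6,590.55 − $6,280.00 = $310.55.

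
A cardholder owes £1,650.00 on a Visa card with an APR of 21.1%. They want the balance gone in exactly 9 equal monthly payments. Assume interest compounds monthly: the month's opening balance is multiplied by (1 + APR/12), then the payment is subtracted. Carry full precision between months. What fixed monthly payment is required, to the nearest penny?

Monthly rate r = 21.1%/12 = 1.75833% = 0.0175833.
Level-payment amortization: P = B₀·r / (1 − (1+r)^(−n)) = 1650.00·0.0175833 / (1 − 1.01758^(−9)).
Denominator 1 − (1+r)^(−9) = 0.145188939.
P = 29.0125 / 0.145188939 ≈ 199.83.

£199.83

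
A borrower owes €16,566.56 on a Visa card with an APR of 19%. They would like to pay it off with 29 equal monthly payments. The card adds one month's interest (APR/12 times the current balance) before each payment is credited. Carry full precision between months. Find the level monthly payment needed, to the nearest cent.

€716.85

Monthly rate r = 19%/12 = 1.58333% = 0.0158333.
Level-payment amortization: P = B₀·r / (1 − (1+r)^(−n)) = 16566.56·0.0158333 / (1 − 1.01583^(−29)).
Denominator 1 − (1+r)^(−29) = 0.365913258.
P = 262.304 / 0.365913258 ≈ 716.85.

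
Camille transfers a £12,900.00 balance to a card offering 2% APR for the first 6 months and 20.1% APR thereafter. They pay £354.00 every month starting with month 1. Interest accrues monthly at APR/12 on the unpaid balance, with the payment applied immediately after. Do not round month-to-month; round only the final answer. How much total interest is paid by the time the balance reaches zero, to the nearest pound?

£4,671

Promo months 1–6 at r₀ = 2%/12 = 0.00166667; months 7+ at r₁ = 20.1%/12 = 0.01675.
After month 6: iterate B ← B·(1+r₀) − £354.00 for 6 months → £10,896.67.
Then at r₁ with £354.00/mo: n₂ = −ln(1 − r₁·B/P)/ln(1+r₁) ≈ 43.63 → 44 more payments.
Total paid = 49·£354.00 + £225.32 = £17,571.32; interest = £17,571.32 − £12,900.00 = £4,671.32.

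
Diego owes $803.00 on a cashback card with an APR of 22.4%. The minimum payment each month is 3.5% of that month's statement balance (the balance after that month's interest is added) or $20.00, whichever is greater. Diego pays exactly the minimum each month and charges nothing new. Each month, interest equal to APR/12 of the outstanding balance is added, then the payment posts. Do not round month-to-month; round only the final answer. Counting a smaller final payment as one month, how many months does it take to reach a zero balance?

Monthly rate r = 22.4%/12 = 1.86667% = 0.0186667.
While 3.5% of the post-interest balance exceeds $20.00, each month B ← (B·(1+r))·(1 − 0.035), i.e. B shrinks by the factor (1+r)·0.965 = 0.98301.
This holds for months 1–21. Entering month 22 the balance is $560.35; 3.5% of the post-interest balance is now below $20.00, so the flat $20.00 minimum applies from here.
From month 22 a fixed $20.00 at rate r clears $560.35 in 41 more payments. Total: 21 + 41 = 62 months.

62 months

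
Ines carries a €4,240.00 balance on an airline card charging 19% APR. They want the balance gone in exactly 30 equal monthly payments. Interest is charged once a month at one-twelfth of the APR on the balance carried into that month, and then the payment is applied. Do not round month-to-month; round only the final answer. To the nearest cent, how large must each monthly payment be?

Monthly rate r = 19%/12 = 1.58333% = 0.0158333.
Level-payment amortization: P = B₀·r / (1 − (1+r)^(−n)) = 4240.00·0.0158333 / (1 − 1.01583^(−30)).
Denominator 1 − (1+r)^(−30) = 0.375796481.
P = 67.1333 / 0.375796481 ≈ 178.64.

€178.64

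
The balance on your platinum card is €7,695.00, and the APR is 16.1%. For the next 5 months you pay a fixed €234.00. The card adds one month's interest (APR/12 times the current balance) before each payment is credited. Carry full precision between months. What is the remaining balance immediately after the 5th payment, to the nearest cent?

€7,023.43

Monthly rate r = 16.1%/12 = 1.34167% = 0.0134167.
Each month: B ← B·(1+r) − €234.00.
Month 1: interest €103.24; balance after payment €7,564.24.
Month 2: interest €101.49; balance after payment €7,431.73.
Month 3: interest €99.71; balance after payment €7,297.44.
Month 4: interest €97.91; balance after payment €7,161.34.
Month 5: interest €96.08; balance after payment €7,023.43.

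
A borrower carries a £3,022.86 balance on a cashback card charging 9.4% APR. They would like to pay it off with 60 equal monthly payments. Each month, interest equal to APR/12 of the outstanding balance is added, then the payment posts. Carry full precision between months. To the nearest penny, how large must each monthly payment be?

Monthly rate r = 9.4%/12 = 0.783333% = 0.00783333.
Level-payment amortization: P = B₀·r / (1 − (1+r)^(−n)) = 3022.86·0.00783333 / (1 − 1.00783^(−60)).
Denominator 1 − (1+r)^(−60) = 0.373852131.
P = 23.6791 / 0.373852131 ≈ 63.34.

£63.34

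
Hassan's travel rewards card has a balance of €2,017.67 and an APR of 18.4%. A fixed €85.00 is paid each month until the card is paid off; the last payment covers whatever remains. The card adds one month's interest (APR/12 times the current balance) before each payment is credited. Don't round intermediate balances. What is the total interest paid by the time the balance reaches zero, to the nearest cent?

Monthly rate r = 18.4%/12 = 1.53333% = 0.0153333.
Payoff takes n = ⌈−ln(1 − rB₀/P)/ln(1+r)⌉ = ⌈29.737⌉ = 30 payments; the last is €62.80.
Total paid = 29·€85.00 + €62.80 = €2,527.80.
Total interest = total paid − principal = €2,527.80 − €2,017.67 = €510.13.

€510.13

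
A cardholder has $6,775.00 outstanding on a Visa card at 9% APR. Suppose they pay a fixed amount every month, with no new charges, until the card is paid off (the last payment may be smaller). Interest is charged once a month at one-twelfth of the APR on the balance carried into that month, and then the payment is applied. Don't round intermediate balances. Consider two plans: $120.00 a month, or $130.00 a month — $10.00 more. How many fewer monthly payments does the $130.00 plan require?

7 fewer payments

Monthly rate r = 9%/12 = 0.75% = 0.0075.
At $120.00/mo: n = ⌈−ln(1 − rB₀/P)/ln(1+r)⌉ = 74 payments (last $83.84); total interest = total paid − $6,775.00 = $2,068.84.
At $130.00/mo: 67 payments (last $44.70); total interest $1,849.70.
Payments saved = 74 − 67 = 7.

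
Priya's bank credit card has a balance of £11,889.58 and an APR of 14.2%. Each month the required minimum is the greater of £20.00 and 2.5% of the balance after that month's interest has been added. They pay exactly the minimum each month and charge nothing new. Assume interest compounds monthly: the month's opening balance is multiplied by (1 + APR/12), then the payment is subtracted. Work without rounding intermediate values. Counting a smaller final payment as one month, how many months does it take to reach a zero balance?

Monthly rate r = 14.2%/12 = 1.18333% = 0.0118333.
While 2.5% of the post-interest balance exceeds £20.00, each month B ← (B·(1+r))·(1 − 0.025), i.e. B shrinks by the factor (1+r)·0.975 = 0.98654.
This holds for months 1–200. Entering month 201 the balance is £790.47; 2.5% of the post-interest balance is now below £20.00, so the flat £20.00 minimum applies from here.
From month 201 a fixed £20.00 at rate r clears £790.47 in 54 more payments. Total: 200 + 54 = 254 months.

254 months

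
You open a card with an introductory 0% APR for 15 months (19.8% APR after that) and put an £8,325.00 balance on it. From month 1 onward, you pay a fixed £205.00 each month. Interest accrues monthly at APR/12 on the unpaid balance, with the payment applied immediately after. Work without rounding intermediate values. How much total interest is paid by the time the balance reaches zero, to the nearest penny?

£1,629.35

Promo months 1–15 at r₀ = 0%/12 = 0; months 16+ at r₁ = 19.8%/12 = 0.0165.
After month 15 (no interest yet): B = £8,325.00 − 15·£205.00 = £5,250.00.
Then at r₁ with £205.00/mo: n₂ = −ln(1 − r₁·B/P)/ln(1+r₁) ≈ 33.56 → 34 more payments.
Total paid = 48·£205.00 + £114.35 = £9,954.35; interest = £9,954.35 − £8,325.00 = £1,629.35.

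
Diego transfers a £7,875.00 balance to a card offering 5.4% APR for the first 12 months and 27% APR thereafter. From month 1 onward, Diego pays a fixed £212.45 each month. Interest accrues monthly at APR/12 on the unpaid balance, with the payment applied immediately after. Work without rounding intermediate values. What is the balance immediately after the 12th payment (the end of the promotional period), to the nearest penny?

£5,697.48

Promo months 1–12 at r₀ = 5.4%/12 = 0.0045; months 13+ at r₁ = 27%/12 = 0.0225.
After month 12: iterate B ← B·(1+r₀) − £212.45 for 12 months → £5,697.48.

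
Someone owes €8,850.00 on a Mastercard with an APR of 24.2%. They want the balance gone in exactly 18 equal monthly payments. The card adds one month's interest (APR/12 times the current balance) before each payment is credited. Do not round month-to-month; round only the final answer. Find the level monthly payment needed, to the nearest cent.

Monthly rate r = 24.2%/12 = 2.01667% = 0.0201667.
Level-payment amortization: P = B₀·r / (1 − (1+r)^(−n)) = 8850.00·0.0201667 / (1 − 1.02017^(−18)).
Denominator 1 − (1+r)^(−18) = 0.301896724.
P = 178.475 / 0.301896724 ≈ 591.18.

€591.18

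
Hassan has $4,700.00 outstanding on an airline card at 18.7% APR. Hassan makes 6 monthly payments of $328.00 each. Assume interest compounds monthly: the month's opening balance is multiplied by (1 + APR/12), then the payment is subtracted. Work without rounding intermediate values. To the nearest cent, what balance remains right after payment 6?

$3,110.65

Monthly rate r = 18.7%/12 = 1.55833% = 0.0155833.
Each month: B ← B·(1+r) − $328.00.
Month 1: interest $73.24; balance after payment $4,445.24.
Month 2: interest $69.27; balance after payment $4,186.51.
Month 3: interest $65.24; balance after payment $3,923.75.
Month 4: interest $61.15; balance after payment $3,656.90.
Month 5: interest $56.99; balance after payment $3,385.89.
Month 6: interest $52.76; balance after payment $3,110.65.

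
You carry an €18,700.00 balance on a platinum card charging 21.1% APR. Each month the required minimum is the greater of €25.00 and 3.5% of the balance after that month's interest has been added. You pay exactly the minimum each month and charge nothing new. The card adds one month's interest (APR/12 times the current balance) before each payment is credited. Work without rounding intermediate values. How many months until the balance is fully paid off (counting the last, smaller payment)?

220 months

Monthly rate r = 21.1%/12 = 1.75833% = 0.0175833.
While 3.5% of the post-interest balance exceeds €25.00, each month B ← (B·(1+r))·(1 − 0.035), i.e. B shrinks by the factor (1+r)·0.965 = 0.98197.
This holds for months 1–181. Entering month 182 the balance is €694.15; 3.5% of the post-interest balance is now below €25.00, so the flat €25.00 minimum applies from here.
From month 182 a fixed €25.00 at rate r clears €694.15 in 39 more payments. Total: 181 + 39 = 220 months.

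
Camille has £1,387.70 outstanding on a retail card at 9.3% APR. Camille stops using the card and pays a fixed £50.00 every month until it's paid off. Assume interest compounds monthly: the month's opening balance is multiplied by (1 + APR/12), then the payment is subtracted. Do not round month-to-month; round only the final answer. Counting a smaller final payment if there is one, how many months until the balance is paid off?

32 payments

Monthly rate r = 9.3%/12 = 0.775% = 0.00775.
Recurrence: B ← B·(1+r) − £50.00.
Month 1: interest £10.75; balance after payment £1,348.45.
Month 2: interest £10.45; balance after payment £1,308.91.
Closed form: n = −ln(1 − rB₀/P)/ln(1+r) = −ln(0.78491)/ln(1.00775) ≈ 31.371, so the balance reaches zero during payment 32.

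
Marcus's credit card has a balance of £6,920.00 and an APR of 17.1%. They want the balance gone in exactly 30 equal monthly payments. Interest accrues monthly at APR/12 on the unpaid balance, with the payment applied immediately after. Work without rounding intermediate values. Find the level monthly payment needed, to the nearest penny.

Monthly rate r = 17.1%/12 = 1.425% = 0.01425.
Level-payment amortization: P = B₀·r / (1 − (1+r)^(−n)) = 6920.00·0.01425 / (1 − 1.01425^(−30)).
Denominator 1 − (1+r)^(−30) = 0.345891928.
P = 98.61 / 0.345891928 ≈ 285.09.

£285.09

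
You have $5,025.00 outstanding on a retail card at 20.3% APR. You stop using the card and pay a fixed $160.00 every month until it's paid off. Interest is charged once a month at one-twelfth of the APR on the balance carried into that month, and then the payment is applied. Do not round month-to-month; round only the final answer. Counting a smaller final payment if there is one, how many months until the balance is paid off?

46 payments

Monthly rate r = 20.3%/12 = 1.69167% = 0.0169167.
Recurrence: B ← B·(1+r) − $160.00.
Month 1: interest $85.01; balance after payment $4,950.01.
Month 2: interest $83.74; balance after payment $4,873.74.
Closed form: n = −ln(1 − rB₀/P)/ln(1+r) = −ln(0.46871)/ln(1.01692) ≈ 45.172, so the balance reaches zero during payment 46.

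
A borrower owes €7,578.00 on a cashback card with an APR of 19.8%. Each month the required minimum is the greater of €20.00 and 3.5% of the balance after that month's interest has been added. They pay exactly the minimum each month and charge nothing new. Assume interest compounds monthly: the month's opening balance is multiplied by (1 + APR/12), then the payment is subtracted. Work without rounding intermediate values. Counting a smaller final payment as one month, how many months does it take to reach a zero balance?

Monthly rate r = 19.8%/12 = 1.65% = 0.0165.
While 3.5% of the post-interest balance exceeds €20.00, each month B ← (B·(1+r))·(1 − 0.035), i.e. B shrinks by the factor (1+r)·0.965 = 0.98092.
This holds for months 1–136. Entering month 137 the balance is €551.92; 3.5% of the post-interest balance is now below €20.00, so the flat €20.00 minimum applies from here.
From month 137 a fixed €20.00 at rate r clears €551.92 in 38 more payments. Total: 136 + 38 = 174 months.

174 months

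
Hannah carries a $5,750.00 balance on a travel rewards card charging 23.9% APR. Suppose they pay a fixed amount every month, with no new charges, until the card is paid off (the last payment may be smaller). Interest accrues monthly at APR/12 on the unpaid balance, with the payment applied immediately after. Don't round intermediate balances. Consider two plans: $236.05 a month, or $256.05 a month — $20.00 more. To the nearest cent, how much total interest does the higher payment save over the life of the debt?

$249.22

Monthly rate r = 23.9%/12 = 1.99167% = 0.0199167.
At $236.05/mo: n = ⌈−ln(1 − rB₀/P)/ln(1+r)⌉ = 34 payments (last $157.31); total interest = total paid − $5,750.00 = $2,196.96.
At $256.05/mo: 31 payments (last $16.24); total interest $1,947.74.
Interest saved = $2,196.96 − $1,947.74 = $249.22.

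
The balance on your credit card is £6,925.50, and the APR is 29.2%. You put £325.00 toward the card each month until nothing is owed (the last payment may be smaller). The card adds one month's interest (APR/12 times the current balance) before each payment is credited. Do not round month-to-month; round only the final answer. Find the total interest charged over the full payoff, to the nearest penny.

Monthly rate r = 29.2%/12 = 2.43333% = 0.0243333.
Payoff takes n = ⌈−ln(1 − rB₀/P)/ln(1+r)⌉ = ⌈30.401⌉ = 31 payments; the last is £131.26.
Total paid = 30·£325.00 + £131.26 = £9,881.26.
Total interest = total paid − principal = £9,881.26 − £6,925.50 = £2,955.76.

£2,955.76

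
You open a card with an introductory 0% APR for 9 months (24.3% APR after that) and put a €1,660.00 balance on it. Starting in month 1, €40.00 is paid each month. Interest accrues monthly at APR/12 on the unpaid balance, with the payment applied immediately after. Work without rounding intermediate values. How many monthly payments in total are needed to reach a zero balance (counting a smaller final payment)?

Promo months 1–9 at r₀ = 0%/12 = 0; months 10+ at r₁ = 24.3%/12 = 0.02025.
After month 9 (no interest yet): B = €1,660.00 − 9·€40.00 = €1,300.00.
Then at r₁ with €40.00/mo: n₂ = −ln(1 − r₁·B/P)/ln(1+r₁) ≈ 53.54 → 54 more payments.

63 payments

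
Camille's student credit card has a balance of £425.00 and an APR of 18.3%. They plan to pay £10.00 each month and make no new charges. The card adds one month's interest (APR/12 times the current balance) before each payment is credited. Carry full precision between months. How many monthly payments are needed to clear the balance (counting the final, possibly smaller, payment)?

70 months

Monthly rate r = 18.3%/12 = 1.525% = 0.01525.
Recurrence: B ← B·(1+r) − £10.00.
Month 1: interest £6.48; balance after payment £421.48.
Month 2: interest £6.43; balance after payment £417.91.
Closed form: n = −ln(1 − rB₀/P)/ln(1+r) = −ln(0.35187)/ln(1.01525) ≈ 69.011, so the balance reaches zero during payment 70.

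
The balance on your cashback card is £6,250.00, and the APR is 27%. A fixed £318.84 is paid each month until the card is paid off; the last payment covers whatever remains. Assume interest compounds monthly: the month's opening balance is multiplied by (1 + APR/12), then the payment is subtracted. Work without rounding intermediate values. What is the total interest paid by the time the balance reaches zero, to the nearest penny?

£2,085.89

Monthly rate r = 27%/12 = 2.25% = 0.0225.
Payoff takes n = ⌈−ln(1 − rB₀/P)/ln(1+r)⌉ = ⌈26.143⌉ = 27 payments; the last is £46.05.
Total paid = 26·£318.84 + £46.05 = £8,335.89.
Total interest = total paid − principal = £8,335.89 − £6,250.00 = £2,085.89.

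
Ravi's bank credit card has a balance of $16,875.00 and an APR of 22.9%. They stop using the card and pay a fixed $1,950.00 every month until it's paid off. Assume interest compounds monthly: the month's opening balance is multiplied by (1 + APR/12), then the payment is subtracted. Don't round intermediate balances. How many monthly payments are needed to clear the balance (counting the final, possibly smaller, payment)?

Monthly rate r = 22.9%/12 = 1.90833% = 0.0190833.
Recurrence: B ← B·(1+r) − $1,950.00.
Month 1: interest $322.03; balance after payment $15,247.03.
Month 2: interest $290.96; balance after payment $13,588.00.
Closed form: n = −ln(1 − rB₀/P)/ln(1+r) = −ln(0.83486)/ln(1.01908) ≈ 9.548, so the balance reaches zero during payment 10.

10 payments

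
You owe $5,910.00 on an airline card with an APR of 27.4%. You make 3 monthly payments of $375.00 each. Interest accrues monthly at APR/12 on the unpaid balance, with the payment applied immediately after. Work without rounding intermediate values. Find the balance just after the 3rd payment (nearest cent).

Monthly rate r = 27.4%/12 = 2.28333% = 0.0228333.
Each month: B ← B·(1+r) − $375.00.
Month 1: interest $134.94; balance after payment $5,669.94.
Month 2: interest $129.46; balance after payment $5,424.41.
Month 3: interest $123.86; balance after payment $5,173.27.

$5,173.27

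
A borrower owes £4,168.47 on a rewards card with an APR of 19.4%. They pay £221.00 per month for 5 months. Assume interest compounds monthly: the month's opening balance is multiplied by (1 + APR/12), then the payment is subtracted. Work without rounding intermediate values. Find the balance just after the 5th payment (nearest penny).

£3,375.18

Monthly rate r = 19.4%/12 = 1.61667% = 0.0161667.
Each month: B ← B·(1+r) − £221.00.
Month 1: interest £67.39; balance after payment £4,014.86.
Month 2: interest £64.91; balance after payment £3,858.77.
Month 3: interest £62.38; balance after payment £3,700.15.
Month 4: interest £59.82; balance after payment £3,538.97.
Month 5: interest £57.21; balance after payment £3,375.18.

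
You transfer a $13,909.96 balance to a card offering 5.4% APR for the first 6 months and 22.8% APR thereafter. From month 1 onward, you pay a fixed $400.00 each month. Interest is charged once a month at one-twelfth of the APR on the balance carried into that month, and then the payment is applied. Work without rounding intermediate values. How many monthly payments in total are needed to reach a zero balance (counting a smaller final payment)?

Promo months 1–6 at r₀ = 5.4%/12 = 0.0045; months 7+ at r₁ = 22.8%/12 = 0.019.
After month 6: iterate B ← B·(1+r₀) − $400.00 for 6 months → $11,862.62.
Then at r₁ with $400.00/mo: n₂ = −ln(1 − r₁·B/P)/ln(1+r₁) ≈ 44.04 → 45 more payments.

51 payments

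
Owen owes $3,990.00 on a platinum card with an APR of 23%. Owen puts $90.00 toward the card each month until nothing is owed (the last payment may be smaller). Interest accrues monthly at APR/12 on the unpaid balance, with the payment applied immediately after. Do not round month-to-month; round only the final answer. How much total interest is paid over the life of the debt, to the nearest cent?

Monthly rate r = 23%/12 = 1.91667% = 0.0191667.
Payoff takes n = ⌈−ln(1 − rB₀/P)/ln(1+r)⌉ = ⌈99.828⌉ = 100 payments; the last is $74.67.
Total paid = 99·$90.00 + $74.67 = $8,984.67.
Total interest = total paid − principal = $8,984.67 − $3,990.00 = $4,994.67.

$4,994.67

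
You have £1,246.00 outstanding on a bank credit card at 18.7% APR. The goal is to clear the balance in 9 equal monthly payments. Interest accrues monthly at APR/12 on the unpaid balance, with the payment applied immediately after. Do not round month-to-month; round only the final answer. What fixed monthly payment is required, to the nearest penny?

£149.45

Monthly rate r = 18.7%/12 = 1.55833% = 0.0155833.
Level-payment amortization: P = B₀·r / (1 − (1+r)^(−n)) = 1246.00·0.0155833 / (1 − 1.01558^(−9)).
Denominator 1 − (1+r)^(−9) = 0.129918541.
P = 19.4168 / 0.129918541 ≈ 149.45.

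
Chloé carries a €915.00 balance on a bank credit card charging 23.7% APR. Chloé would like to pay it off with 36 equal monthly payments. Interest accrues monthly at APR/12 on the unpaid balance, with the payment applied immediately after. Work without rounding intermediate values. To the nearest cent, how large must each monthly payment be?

Monthly rate r = 23.7%/12 = 1.975% = 0.01975.
Level-payment amortization: P = B₀·r / (1 − (1+r)^(−n)) = 915.00·0.01975 / (1 − 1.01975^(−36)).
Denominator 1 − (1+r)^(−36) = 0.505431677.
P = 18.0712 / 0.505431677 ≈ 35.75.

€35.75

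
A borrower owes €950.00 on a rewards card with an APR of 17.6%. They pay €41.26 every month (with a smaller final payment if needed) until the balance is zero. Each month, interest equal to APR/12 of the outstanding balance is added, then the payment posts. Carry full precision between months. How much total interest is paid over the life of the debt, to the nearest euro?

Monthly rate r = 17.6%/12 = 1.46667% = 0.0146667.
Payoff takes n = ⌈−ln(1 − rB₀/P)/ln(1+r)⌉ = ⌈28.299⌉ = 29 payments; the last is €12.38.
Total paid = 28·€41.26 + €12.38 = €1,167.66.
Total interest = total paid − principal = €1,167.66 − €950.00 = €217.66.

€218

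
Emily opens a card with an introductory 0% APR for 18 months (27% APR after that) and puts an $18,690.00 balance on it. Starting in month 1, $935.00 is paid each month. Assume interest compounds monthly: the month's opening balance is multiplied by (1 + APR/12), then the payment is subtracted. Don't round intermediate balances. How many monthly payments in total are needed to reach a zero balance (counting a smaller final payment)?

21 months

Promo months 1–18 at r₀ = 0%/12 = 0; months 19+ at r₁ = 27%/12 = 0.0225.
After month 18 (no interest yet): B = $18,690.00 − 18·$935.00 = $1,860.00.
Then at r₁ with $935.00/mo: n₂ = −ln(1 − r₁·B/P)/ln(1+r₁) ≈ 2.06 → 3 more payments.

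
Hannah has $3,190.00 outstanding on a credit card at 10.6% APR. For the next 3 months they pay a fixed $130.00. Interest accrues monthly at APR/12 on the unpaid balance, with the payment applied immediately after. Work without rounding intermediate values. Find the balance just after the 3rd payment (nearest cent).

$2,881.83

Monthly rate r = 10.6%/12 = 0.883333% = 0.00883333.
Each month: B ← B·(1+r) − $130.00.
Month 1: interest $28.18; balance after payment $3,088.18.
Month 2: interest $27.28; balance after payment $2,985.46.
Month 3: interest $26.37; balance after payment $2,881.83.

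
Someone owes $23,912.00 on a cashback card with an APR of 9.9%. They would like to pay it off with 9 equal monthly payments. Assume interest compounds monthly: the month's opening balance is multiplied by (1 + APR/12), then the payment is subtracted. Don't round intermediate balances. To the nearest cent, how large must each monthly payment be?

$2,767.69

Monthly rate r = 9.9%/12 = 0.825% = 0.00825.
Level-payment amortization: P = B₀·r / (1 − (1+r)^(−n)) = 23912.00·0.00825 / (1 − 1.00825^(−9)).
Denominator 1 − (1+r)^(−9) = 0.0712775927.
P = 197.274 / 0.0712775927 ≈ 2767.69.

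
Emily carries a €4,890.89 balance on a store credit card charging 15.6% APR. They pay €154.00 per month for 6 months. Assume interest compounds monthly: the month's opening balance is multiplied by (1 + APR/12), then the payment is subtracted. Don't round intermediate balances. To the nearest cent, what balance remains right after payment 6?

€4,330.44

Monthly rate r = 15.6%/12 = 1.3% = 0.013.
Each month: B ← B·(1+r) − €154.00.
Month 1: interest €63.58; balance after payment €4,800.47.
Month 2: interest €62.41; balance after payment €4,708.88.
Month 3: interest €61.22; balance after payment €4,616.09.
Month 4: interest €60.01; balance after payment €4,522.10.
Month 5: interest €58.79; balance after payment €4,426.89.
Month 6: interest €57.55; balance after payment €4,330.44.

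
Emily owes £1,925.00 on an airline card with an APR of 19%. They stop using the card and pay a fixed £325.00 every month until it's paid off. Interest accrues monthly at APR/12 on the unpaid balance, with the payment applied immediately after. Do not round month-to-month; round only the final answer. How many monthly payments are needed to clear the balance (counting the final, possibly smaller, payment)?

Monthly rate r = 19%/12 = 1.58333% = 0.0158333.
Recurrence: B ← B·(1+r) − £325.00.
Month 1: interest £30.48; balance after payment £1,630.48.
Month 2: interest £25.82; balance after payment £1,331.30.
Closed form: n = −ln(1 − rB₀/P)/ln(1+r) = −ln(0.90622)/ln(1.01583) ≈ 6.269, so the balance reaches zero during payment 7.

7 payments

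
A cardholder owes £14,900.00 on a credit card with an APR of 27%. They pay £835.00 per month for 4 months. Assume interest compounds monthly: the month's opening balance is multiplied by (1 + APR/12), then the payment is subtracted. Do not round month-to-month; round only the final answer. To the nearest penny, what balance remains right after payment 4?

Monthly rate r = 27%/12 = 2.25% = 0.0225.
Each month: B ← B·(1+r) − £835.00.
Month 1: interest £335.25; balance after payment £14,400.25.
Month 2: interest £324.01; balance after payment £13,889.26.
Month 3: interest £312.51; balance after payment £13,366.76.
Month 4: interest £300.75; balance after payment £12,832.52.

£12,832.52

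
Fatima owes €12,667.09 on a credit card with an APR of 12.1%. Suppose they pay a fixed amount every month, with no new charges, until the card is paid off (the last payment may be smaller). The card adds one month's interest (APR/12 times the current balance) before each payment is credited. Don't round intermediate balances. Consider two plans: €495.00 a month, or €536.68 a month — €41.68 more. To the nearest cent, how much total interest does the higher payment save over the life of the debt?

Monthly rate r = 12.1%/12 = 1.00833% = 0.0100833.
At €495.00/mo: n = ⌈−ln(1 − rB₀/P)/ln(1+r)⌉ = 30 payments (last €370.44); total interest = total paid − €12,667.09 = €2,058.35.
At €536.68/mo: 28 payments (last €49.11); total interest €1,872.38.
Interest saved = €2,058.35 − €1,872.38 = €185.97.

€185.97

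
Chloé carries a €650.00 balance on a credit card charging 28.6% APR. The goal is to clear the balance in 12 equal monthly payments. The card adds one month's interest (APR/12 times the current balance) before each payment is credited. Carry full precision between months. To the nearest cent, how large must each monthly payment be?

Monthly rate r = 28.6%/12 = 2.38333% = 0.0238333.
Level-payment amortization: P = B₀·r / (1 − (1+r)^(−n)) = 650.00·0.0238333 / (1 − 1.02383^(−12)).
Denominator 1 − (1+r)^(−12) = 0.246212692.
P = 15.4917 / 0.246212692 ≈ 62.92.

€62.92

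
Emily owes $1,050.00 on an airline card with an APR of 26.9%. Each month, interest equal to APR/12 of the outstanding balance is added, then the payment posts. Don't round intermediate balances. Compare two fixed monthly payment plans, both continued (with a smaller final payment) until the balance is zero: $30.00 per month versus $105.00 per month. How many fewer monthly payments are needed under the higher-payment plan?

58 fewer payments

Monthly rate r = 26.9%/12 = 2.24167% = 0.0224167.
At $30.00/mo: n = ⌈−ln(1 − rB₀/P)/ln(1+r)⌉ = 70 payments (last $7.52); total interest = total paid − $1,050.00 = $1,027.52.
At $105.00/mo: 12 payments (last $47.45); total interest $152.45.
Payments saved = 70 − 12 = 58.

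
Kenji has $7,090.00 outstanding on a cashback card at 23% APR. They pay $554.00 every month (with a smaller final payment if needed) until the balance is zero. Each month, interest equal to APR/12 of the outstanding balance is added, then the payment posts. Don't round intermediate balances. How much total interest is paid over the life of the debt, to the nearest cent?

$1,122.85

Monthly rate r = 23%/12 = 1.91667% = 0.0191667.
Payoff takes n = ⌈−ln(1 − rB₀/P)/ln(1+r)⌉ = ⌈14.823⌉ = 15 payments; the last is $456.85.
Total paid = 14·$554.00 + $456.85 = $8,212.85.
Total interest = total paid − principal = $8,212.85 − $7,090.00 = $1,122.85.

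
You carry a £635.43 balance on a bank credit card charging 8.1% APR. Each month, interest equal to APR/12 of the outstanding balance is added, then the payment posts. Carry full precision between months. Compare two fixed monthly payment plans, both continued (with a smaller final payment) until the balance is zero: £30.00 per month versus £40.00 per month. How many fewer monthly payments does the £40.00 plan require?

6 fewer payments

Monthly rate r = 8.1%/12 = 0.675% = 0.00675.
At £30.00/mo: n = ⌈−ln(1 − rB₀/P)/ln(1+r)⌉ = 23 payments (last £28.03); total interest = total paid − £635.43 = £52.60.
At £40.00/mo: 17 payments (last £34.43); total interest £39.00.
Payments saved = 23 − 17 = 6.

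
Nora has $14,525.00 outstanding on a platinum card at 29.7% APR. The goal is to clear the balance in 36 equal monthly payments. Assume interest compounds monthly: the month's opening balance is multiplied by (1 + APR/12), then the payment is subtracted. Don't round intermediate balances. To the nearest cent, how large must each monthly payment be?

$614.22

Monthly rate r = 29.7%/12 = 2.475% = 0.02475.
Level-payment amortization: P = B₀·r / (1 − (1+r)^(−n)) = 14525.00·0.02475 / (1 − 1.02475^(−36)).
Denominator 1 − (1+r)^(−36) = 0.585280336.
P = 359.494 / 0.585280336 ≈ 614.22.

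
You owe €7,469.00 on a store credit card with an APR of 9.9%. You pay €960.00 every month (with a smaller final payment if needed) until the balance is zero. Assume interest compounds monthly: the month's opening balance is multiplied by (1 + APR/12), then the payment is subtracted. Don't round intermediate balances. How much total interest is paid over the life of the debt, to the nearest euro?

€283

Monthly rate r = 9.9%/12 = 0.825% = 0.00825.
Payoff takes n = ⌈−ln(1 − rB₀/P)/ln(1+r)⌉ = ⌈8.074⌉ = 9 payments; the last is €71.55.
Total paid = 8·€960.00 + €71.55 = €7,751.55.
Total interest = total paid − principal = €7,751.55 − €7,469.00 = €282.55.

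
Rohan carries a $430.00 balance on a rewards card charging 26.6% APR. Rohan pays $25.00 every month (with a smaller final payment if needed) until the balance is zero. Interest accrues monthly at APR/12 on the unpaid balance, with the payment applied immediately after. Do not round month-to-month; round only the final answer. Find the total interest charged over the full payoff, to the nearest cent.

$117.45

Monthly rate r = 26.6%/12 = 2.21667% = 0.0221667.
Payoff takes n = ⌈−ln(1 − rB₀/P)/ln(1+r)⌉ = ⌈21.897⌉ = 22 payments; the last is $22.45.
Total paid = 21·$25.00 + $22.45 = $547.45.
Total interest = total paid − principal = $547.45 − $430.00 = $117.45.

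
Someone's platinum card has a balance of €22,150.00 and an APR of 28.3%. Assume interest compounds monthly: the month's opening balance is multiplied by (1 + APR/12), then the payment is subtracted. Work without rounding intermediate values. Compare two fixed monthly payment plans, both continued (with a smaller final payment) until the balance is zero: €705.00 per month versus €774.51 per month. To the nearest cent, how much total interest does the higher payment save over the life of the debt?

Monthly rate r = 28.3%/12 = 2.35833% = 0.0235833.
At €705.00/mo: n = ⌈−ln(1 − rB₀/P)/ln(1+r)⌉ = 58 payments (last €668.71); total interest = total paid − €22,150.00 = €18,703.71.
At €774.51/mo: 49 payments (last €113.81); total interest €15,140.29.
Interest saved = €18,703.71 − €15,140.29 = €3,563.42.

€3,563.42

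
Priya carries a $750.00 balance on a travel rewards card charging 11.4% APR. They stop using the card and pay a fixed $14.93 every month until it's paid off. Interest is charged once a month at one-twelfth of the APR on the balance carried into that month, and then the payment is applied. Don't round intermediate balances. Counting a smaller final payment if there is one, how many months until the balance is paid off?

69 months

Monthly rate r = 11.4%/12 = 0.95% = 0.0095.
Recurrence: B ← B·(1+r) − $14.93.
Month 1: interest $7.12; balance after payment $742.20.
Month 2: interest $7.05; balance after payment $734.32.
Closed form: n = −ln(1 − rB₀/P)/ln(1+r) = −ln(0.52277)/ln(1.0095) ≈ 68.598, so the balance reaches zero during payment 69.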